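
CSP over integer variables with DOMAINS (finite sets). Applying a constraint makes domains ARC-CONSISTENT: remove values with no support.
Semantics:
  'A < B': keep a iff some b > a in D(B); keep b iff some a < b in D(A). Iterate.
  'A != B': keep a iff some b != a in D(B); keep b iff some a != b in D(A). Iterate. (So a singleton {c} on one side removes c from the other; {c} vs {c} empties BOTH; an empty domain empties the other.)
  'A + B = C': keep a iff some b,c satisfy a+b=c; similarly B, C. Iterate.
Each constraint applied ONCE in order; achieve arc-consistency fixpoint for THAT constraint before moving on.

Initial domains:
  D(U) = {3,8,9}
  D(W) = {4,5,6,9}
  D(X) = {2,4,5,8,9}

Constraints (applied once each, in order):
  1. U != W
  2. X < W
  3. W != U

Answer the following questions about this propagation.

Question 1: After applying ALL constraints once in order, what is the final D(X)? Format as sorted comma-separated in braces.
Answer: {2,4,5,8}

Derivation:
Constraint 1 (U != W) on D(U)={3,8,9} D(W)={4,5,6,9}: no change
Constraint 2 (X < W) on D(X)={2,4,5,8,9} D(W)={4,5,6,9}: X {2,4,5,8,9}->{2,4,5,8}
Constraint 3 (W != U) on D(W)={4,5,6,9} D(U)={3,8,9}: no change
So after all 3 constraints: D(X) = {2,4,5,8}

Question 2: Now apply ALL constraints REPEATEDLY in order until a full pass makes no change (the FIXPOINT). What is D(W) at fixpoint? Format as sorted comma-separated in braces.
pass 0 (initial): D(W)={4,5,6,9}
pass 1: X {2,4,5,8,9}->{2,4,5,8}
pass 2: no change
Fixpoint after 2 passes: D(W) = {4,5,6,9}

Answer: {4,5,6,9}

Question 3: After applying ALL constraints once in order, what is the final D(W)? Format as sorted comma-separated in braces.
Constraint 1 (U != W) on D(U)={3,8,9} D(W)={4,5,6,9}: no change
Constraint 2 (X < W) on D(X)={2,4,5,8,9} D(W)={4,5,6,9}: X {2,4,5,8,9}->{2,4,5,8}
Constraint 3 (W != U) on D(W)={4,5,6,9} D(U)={3,8,9}: no change
So after all 3 constraints: D(W) = {4,5,6,9}

Answer: {4,5,6,9}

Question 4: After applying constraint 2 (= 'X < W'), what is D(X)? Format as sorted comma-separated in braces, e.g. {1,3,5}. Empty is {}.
Constraint 1 (U != W) on D(U)={3,8,9} D(W)={4,5,6,9}: no change
Constraint 2 (X < W) on D(X)={2,4,5,8,9} D(W)={4,5,6,9}: X {2,4,5,8,9}->{2,4,5,8}
So after constraint 2: D(X) = {2,4,5,8}

Answer: {2,4,5,8}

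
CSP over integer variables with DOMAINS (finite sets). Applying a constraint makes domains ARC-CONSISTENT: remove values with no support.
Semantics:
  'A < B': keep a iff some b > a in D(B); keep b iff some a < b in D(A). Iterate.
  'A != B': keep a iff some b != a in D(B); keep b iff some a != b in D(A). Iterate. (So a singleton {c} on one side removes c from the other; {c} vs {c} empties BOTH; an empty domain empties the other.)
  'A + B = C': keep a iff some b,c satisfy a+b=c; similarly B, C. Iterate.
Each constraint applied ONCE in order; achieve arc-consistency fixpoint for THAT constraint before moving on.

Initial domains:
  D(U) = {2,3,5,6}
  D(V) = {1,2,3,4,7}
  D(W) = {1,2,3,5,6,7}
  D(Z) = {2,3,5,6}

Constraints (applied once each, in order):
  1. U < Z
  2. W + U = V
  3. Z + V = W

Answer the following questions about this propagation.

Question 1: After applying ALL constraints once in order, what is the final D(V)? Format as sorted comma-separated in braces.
Constraint 1 (U < Z) on D(U)={2,3,5,6} D(Z)={2,3,5,6}: U {2,3,5,6}->{2,3,5}; Z {2,3,5,6}->{3,5,6}
Constraint 2 (W + U = V) on D(W)={1,2,3,5,6,7} D(U)={2,3,5} D(V)={1,2,3,4,7}: W {1,2,3,5,6,7}->{1,2,5}; V {1,2,3,4,7}->{3,4,7}
Constraint 3 (Z + V = W) on D(Z)={3,5,6} D(V)={3,4,7} D(W)={1,2,5}: Z {3,5,6}->{}; V {3,4,7}->{}; W {1,2,5}->{}
So after all 3 constraints: D(V) = {}

Answer: {}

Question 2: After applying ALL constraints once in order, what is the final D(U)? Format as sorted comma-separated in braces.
Answer: {2,3,5}

Derivation:
Constraint 1 (U < Z) on D(U)={2,3,5,6} D(Z)={2,3,5,6}: U {2,3,5,6}->{2,3,5}; Z {2,3,5,6}->{3,5,6}
Constraint 2 (W + U = V) on D(W)={1,2,3,5,6,7} D(U)={2,3,5} D(V)={1,2,3,4,7}: W {1,2,3,5,6,7}->{1,2,5}; V {1,2,3,4,7}->{3,4,7}
Constraint 3 (Z + V = W) on D(Z)={3,5,6} D(V)={3,4,7} D(W)={1,2,5}: Z {3,5,6}->{}; V {3,4,7}->{}; W {1,2,5}->{}
So after all 3 constraints: D(U) = {2,3,5}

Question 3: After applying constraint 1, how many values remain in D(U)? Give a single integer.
Answer: 3

Derivation:
Constraint 1 (U < Z) on D(U)={2,3,5,6} D(Z)={2,3,5,6}: U {2,3,5,6}->{2,3,5}; Z {2,3,5,6}->{3,5,6}
So after constraint 1: D(U)={2,3,5}, size = 3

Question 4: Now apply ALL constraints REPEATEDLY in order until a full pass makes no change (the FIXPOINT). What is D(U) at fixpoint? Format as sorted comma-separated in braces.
Answer: {}

Derivation:
pass 0 (initial): D(U)={2,3,5,6}
pass 1: U {2,3,5,6}->{2,3,5}; V {1,2,3,4,7}->{}; W {1,2,3,5,6,7}->{}; Z {2,3,5,6}->{}
pass 2: U {2,3,5}->{}
pass 3: no change
Fixpoint after 3 passes: D(U) = {}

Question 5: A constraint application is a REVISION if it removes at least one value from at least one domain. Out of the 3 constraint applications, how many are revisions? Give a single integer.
Answer: 3

Derivation:
Constraint 1 (U < Z) on D(U)={2,3,5,6} D(Z)={2,3,5,6}: U {2,3,5,6}->{2,3,5}; Z {2,3,5,6}->{3,5,6} => REVISION
Constraint 2 (W + U = V) on D(W)={1,2,3,5,6,7} D(U)={2,3,5} D(V)={1,2,3,4,7}: W {1,2,3,5,6,7}->{1,2,5}; V {1,2,3,4,7}->{3,4,7} => REVISION
Constraint 3 (Z + V = W) on D(Z)={3,5,6} D(V)={3,4,7} D(W)={1,2,5}: Z {3,5,6}->{}; V {3,4,7}->{}; W {1,2,5}->{} => REVISION
Total revisions = 3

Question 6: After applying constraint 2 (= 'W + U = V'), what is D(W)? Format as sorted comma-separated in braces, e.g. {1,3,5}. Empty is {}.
Constraint 1 (U < Z) on D(U)={2,3,5,6} D(Z)={2,3,5,6}: U {2,3,5,6}->{2,3,5}; Z {2,3,5,6}->{3,5,6}
Constraint 2 (W + U = V) on D(W)={1,2,3,5,6,7} D(U)={2,3,5} D(V)={1,2,3,4,7}: W {1,2,3,5,6,7}->{1,2,5}; V {1,2,3,4,7}->{3,4,7}
So after constraint 2: D(W) = {1,2,5}

Answer: {1,2,5}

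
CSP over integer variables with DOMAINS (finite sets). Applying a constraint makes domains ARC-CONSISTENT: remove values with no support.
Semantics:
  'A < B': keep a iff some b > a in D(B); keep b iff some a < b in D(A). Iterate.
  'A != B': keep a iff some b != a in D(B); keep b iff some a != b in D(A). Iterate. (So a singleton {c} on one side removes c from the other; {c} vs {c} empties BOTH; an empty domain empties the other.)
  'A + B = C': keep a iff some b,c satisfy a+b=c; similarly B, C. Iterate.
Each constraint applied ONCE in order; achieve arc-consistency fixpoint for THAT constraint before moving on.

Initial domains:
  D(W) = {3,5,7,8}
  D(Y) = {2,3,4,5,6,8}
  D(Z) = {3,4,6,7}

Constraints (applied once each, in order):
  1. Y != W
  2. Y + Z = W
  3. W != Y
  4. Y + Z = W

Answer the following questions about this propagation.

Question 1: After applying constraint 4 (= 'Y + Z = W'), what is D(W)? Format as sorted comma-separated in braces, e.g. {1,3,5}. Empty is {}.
Constraint 1 (Y != W) on D(Y)={2,3,4,5,6,8} D(W)={3,5,7,8}: no change
Constraint 2 (Y + Z = W) on D(Y)={2,3,4,5,6,8} D(Z)={3,4,6,7} D(W)={3,5,7,8}: Y {2,3,4,5,6,8}->{2,3,4,5}; Z {3,4,6,7}->{3,4,6}; W {3,5,7,8}->{5,7,8}
Constraint 3 (W != Y) on D(W)={5,7,8} D(Y)={2,3,4,5}: no change
Constraint 4 (Y + Z = W) on D(Y)={2,3,4,5} D(Z)={3,4,6} D(W)={5,7,8}: no change
So after constraint 4: D(W) = {5,7,8}

Answer: {5,7,8}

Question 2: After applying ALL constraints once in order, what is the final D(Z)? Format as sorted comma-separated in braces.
Answer: {3,4,6}

Derivation:
Constraint 1 (Y != W) on D(Y)={2,3,4,5,6,8} D(W)={3,5,7,8}: no change
Constraint 2 (Y + Z = W) on D(Y)={2,3,4,5,6,8} D(Z)={3,4,6,7} D(W)={3,5,7,8}: Y {2,3,4,5,6,8}->{2,3,4,5}; Z {3,4,6,7}->{3,4,6}; W {3,5,7,8}->{5,7,8}
Constraint 3 (W != Y) on D(W)={5,7,8} D(Y)={2,3,4,5}: no change
Constraint 4 (Y + Z = W) on D(Y)={2,3,4,5} D(Z)={3,4,6} D(W)={5,7,8}: no change
So after all 4 constraints: D(Z) = {3,4,6}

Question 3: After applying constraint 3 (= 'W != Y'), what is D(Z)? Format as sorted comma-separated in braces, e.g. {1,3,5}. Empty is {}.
Answer: {3,4,6}

Derivation:
Constraint 1 (Y != W) on D(Y)={2,3,4,5,6,8} D(W)={3,5,7,8}: no change
Constraint 2 (Y + Z = W) on D(Y)={2,3,4,5,6,8} D(Z)={3,4,6,7} D(W)={3,5,7,8}: Y {2,3,4,5,6,8}->{2,3,4,5}; Z {3,4,6,7}->{3,4,6}; W {3,5,7,8}->{5,7,8}
Constraint 3 (W != Y) on D(W)={5,7,8} D(Y)={2,3,4,5}: no change
So after constraint 3: D(Z) = {3,4,6}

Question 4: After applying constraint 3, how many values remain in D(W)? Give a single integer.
Answer: 3

Derivation:
Constraint 1 (Y != W) on D(Y)={2,3,4,5,6,8} D(W)={3,5,7,8}: no change
Constraint 2 (Y + Z = W) on D(Y)={2,3,4,5,6,8} D(Z)={3,4,6,7} D(W)={3,5,7,8}: Y {2,3,4,5,6,8}->{2,3,4,5}; Z {3,4,6,7}->{3,4,6}; W {3,5,7,8}->{5,7,8}
Constraint 3 (W != Y) on D(W)={5,7,8} D(Y)={2,3,4,5}: no change
So after constraint 3: D(W)={5,7,8}, size = 3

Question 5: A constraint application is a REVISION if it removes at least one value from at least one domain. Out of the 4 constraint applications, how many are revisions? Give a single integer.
Answer: 1

Derivation:
Constraint 1 (Y != W) on D(Y)={2,3,4,5,6,8} D(W)={3,5,7,8}: no change => not a revision
Constraint 2 (Y + Z = W) on D(Y)={2,3,4,5,6,8} D(Z)={3,4,6,7} D(W)={3,5,7,8}: Y {2,3,4,5,6,8}->{2,3,4,5}; Z {3,4,6,7}->{3,4,6}; W {3,5,7,8}->{5,7,8} => REVISION
Constraint 3 (W != Y) on D(W)={5,7,8} D(Y)={2,3,4,5}: no change => not a revision
Constraint 4 (Y + Z = W) on D(Y)={2,3,4,5} D(Z)={3,4,6} D(W)={5,7,8}: no change => not a revision
Total revisions = 1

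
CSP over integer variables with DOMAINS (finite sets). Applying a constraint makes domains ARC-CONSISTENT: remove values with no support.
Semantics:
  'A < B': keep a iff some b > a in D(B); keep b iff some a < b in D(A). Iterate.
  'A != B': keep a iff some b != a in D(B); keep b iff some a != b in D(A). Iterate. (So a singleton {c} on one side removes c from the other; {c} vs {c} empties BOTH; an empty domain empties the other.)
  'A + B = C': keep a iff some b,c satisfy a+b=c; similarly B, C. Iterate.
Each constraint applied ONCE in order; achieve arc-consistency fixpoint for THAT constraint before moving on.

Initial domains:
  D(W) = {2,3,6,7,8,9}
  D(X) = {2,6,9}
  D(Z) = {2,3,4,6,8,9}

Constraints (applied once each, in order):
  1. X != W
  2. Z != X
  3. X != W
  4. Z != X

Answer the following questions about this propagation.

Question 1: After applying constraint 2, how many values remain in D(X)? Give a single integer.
Answer: 3

Derivation:
Constraint 1 (X != W) on D(X)={2,6,9} D(W)={2,3,6,7,8,9}: no change
Constraint 2 (Z != X) on D(Z)={2,3,4,6,8,9} D(X)={2,6,9}: no change
So after constraint 2: D(X)={2,6,9}, size = 3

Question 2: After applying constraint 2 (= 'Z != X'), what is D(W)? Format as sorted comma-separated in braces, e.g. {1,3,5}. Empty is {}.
Constraint 1 (X != W) on D(X)={2,6,9} D(W)={2,3,6,7,8,9}: no change
Constraint 2 (Z != X) on D(Z)={2,3,4,6,8,9} D(X)={2,6,9}: no change
So after constraint 2: D(W) = {2,3,6,7,8,9}

Answer: {2,3,6,7,8,9}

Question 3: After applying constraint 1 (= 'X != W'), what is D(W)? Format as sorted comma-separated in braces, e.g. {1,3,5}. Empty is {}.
Answer: {2,3,6,7,8,9}

Derivation:
Constraint 1 (X != W) on D(X)={2,6,9} D(W)={2,3,6,7,8,9}: no change
So after constraint 1: D(W) = {2,3,6,7,8,9}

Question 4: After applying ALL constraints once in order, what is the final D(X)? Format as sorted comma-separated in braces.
Constraint 1 (X != W) on D(X)={2,6,9} D(W)={2,3,6,7,8,9}: no change
Constraint 2 (Z != X) on D(Z)={2,3,4,6,8,9} D(X)={2,6,9}: no change
Constraint 3 (X != W) on D(X)={2,6,9} D(W)={2,3,6,7,8,9}: no change
Constraint 4 (Z != X) on D(Z)={2,3,4,6,8,9} D(X)={2,6,9}: no change
So after all 4 constraints: D(X) = {2,6,9}

Answer: {2,6,9}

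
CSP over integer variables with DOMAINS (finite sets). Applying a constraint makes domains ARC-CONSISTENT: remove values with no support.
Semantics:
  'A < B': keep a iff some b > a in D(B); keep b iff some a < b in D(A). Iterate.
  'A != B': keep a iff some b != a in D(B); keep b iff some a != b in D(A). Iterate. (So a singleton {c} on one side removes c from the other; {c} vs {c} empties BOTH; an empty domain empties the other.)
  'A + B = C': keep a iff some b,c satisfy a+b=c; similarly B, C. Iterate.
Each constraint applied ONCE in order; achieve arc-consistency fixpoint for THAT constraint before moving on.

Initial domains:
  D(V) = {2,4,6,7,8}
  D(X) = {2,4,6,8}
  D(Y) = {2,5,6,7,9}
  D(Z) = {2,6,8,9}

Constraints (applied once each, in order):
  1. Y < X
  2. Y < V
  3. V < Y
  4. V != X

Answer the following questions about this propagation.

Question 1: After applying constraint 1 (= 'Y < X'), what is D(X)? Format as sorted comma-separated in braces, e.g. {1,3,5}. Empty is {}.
Answer: {4,6,8}

Derivation:
Constraint 1 (Y < X) on D(Y)={2,5,6,7,9} D(X)={2,4,6,8}: Y {2,5,6,7,9}->{2,5,6,7}; X {2,4,6,8}->{4,6,8}
So after constraint 1: D(X) = {4,6,8}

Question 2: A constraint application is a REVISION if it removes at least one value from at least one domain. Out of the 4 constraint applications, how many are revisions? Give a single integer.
Constraint 1 (Y < X) on D(Y)={2,5,6,7,9} D(X)={2,4,6,8}: Y {2,5,6,7,9}->{2,5,6,7}; X {2,4,6,8}->{4,6,8} => REVISION
Constraint 2 (Y < V) on D(Y)={2,5,6,7} D(V)={2,4,6,7,8}: V {2,4,6,7,8}->{4,6,7,8} => REVISION
Constraint 3 (V < Y) on D(V)={4,6,7,8} D(Y)={2,5,6,7}: V {4,6,7,8}->{4,6}; Y {2,5,6,7}->{5,6,7} => REVISION
Constraint 4 (V != X) on D(V)={4,6} D(X)={4,6,8}: no change => not a revision
Total revisions = 3

Answer: 3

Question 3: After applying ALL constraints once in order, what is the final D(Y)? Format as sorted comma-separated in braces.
Answer: {5,6,7}

Derivation:
Constraint 1 (Y < X) on D(Y)={2,5,6,7,9} D(X)={2,4,6,8}: Y {2,5,6,7,9}->{2,5,6,7}; X {2,4,6,8}->{4,6,8}
Constraint 2 (Y < V) on D(Y)={2,5,6,7} D(V)={2,4,6,7,8}: V {2,4,6,7,8}->{4,6,7,8}
Constraint 3 (V < Y) on D(V)={4,6,7,8} D(Y)={2,5,6,7}: V {4,6,7,8}->{4,6}; Y {2,5,6,7}->{5,6,7}
Constraint 4 (V != X) on D(V)={4,6} D(X)={4,6,8}: no change
So after all 4 constraints: D(Y) = {5,6,7}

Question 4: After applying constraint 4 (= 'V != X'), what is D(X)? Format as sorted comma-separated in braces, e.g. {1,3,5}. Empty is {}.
Answer: {4,6,8}

Derivation:
Constraint 1 (Y < X) on D(Y)={2,5,6,7,9} D(X)={2,4,6,8}: Y {2,5,6,7,9}->{2,5,6,7}; X {2,4,6,8}->{4,6,8}
Constraint 2 (Y < V) on D(Y)={2,5,6,7} D(V)={2,4,6,7,8}: V {2,4,6,7,8}->{4,6,7,8}
Constraint 3 (V < Y) on D(V)={4,6,7,8} D(Y)={2,5,6,7}: V {4,6,7,8}->{4,6}; Y {2,5,6,7}->{5,6,7}
Constraint 4 (V != X) on D(V)={4,6} D(X)={4,6,8}: no change
So after constraint 4: D(X) = {4,6,8}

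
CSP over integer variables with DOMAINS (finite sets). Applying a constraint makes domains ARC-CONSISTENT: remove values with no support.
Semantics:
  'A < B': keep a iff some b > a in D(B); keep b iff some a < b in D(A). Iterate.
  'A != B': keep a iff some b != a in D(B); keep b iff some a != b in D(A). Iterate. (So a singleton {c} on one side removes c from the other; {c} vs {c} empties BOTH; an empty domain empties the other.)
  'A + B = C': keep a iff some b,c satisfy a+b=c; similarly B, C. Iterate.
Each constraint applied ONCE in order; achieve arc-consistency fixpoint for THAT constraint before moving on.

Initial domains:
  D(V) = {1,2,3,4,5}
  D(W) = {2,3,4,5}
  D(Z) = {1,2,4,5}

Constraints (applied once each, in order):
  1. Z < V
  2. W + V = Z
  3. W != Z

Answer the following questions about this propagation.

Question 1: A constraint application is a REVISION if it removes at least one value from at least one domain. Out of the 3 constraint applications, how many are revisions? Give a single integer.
Answer: 2

Derivation:
Constraint 1 (Z < V) on D(Z)={1,2,4,5} D(V)={1,2,3,4,5}: Z {1,2,4,5}->{1,2,4}; V {1,2,3,4,5}->{2,3,4,5} => REVISION
Constraint 2 (W + V = Z) on D(W)={2,3,4,5} D(V)={2,3,4,5} D(Z)={1,2,4}: W {2,3,4,5}->{2}; V {2,3,4,5}->{2}; Z {1,2,4}->{4} => REVISION
Constraint 3 (W != Z) on D(W)={2} D(Z)={4}: no change => not a revision
Total revisions = 2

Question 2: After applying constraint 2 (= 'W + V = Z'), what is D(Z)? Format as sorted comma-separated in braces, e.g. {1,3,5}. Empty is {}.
Answer: {4}

Derivation:
Constraint 1 (Z < V) on D(Z)={1,2,4,5} D(V)={1,2,3,4,5}: Z {1,2,4,5}->{1,2,4}; V {1,2,3,4,5}->{2,3,4,5}
Constraint 2 (W + V = Z) on D(W)={2,3,4,5} D(V)={2,3,4,5} D(Z)={1,2,4}: W {2,3,4,5}->{2}; V {2,3,4,5}->{2}; Z {1,2,4}->{4}
So after constraint 2: D(Z) = {4}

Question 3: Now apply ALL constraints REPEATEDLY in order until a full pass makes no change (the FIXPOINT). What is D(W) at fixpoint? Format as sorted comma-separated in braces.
pass 0 (initial): D(W)={2,3,4,5}
pass 1: V {1,2,3,4,5}->{2}; W {2,3,4,5}->{2}; Z {1,2,4,5}->{4}
pass 2: V {2}->{}; W {2}->{}; Z {4}->{}
pass 3: no change
Fixpoint after 3 passes: D(W) = {}

Answer: {}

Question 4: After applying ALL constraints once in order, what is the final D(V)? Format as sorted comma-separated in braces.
Answer: {2}

Derivation:
Constraint 1 (Z < V) on D(Z)={1,2,4,5} D(V)={1,2,3,4,5}: Z {1,2,4,5}->{1,2,4}; V {1,2,3,4,5}->{2,3,4,5}
Constraint 2 (W + V = Z) on D(W)={2,3,4,5} D(V)={2,3,4,5} D(Z)={1,2,4}: W {2,3,4,5}->{2}; V {2,3,4,5}->{2}; Z {1,2,4}->{4}
Constraint 3 (W != Z) on D(W)={2} D(Z)={4}: no change
So after all 3 constraints: D(V) = {2}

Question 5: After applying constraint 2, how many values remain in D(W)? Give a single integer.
Constraint 1 (Z < V) on D(Z)={1,2,4,5} D(V)={1,2,3,4,5}: Z {1,2,4,5}->{1,2,4}; V {1,2,3,4,5}->{2,3,4,5}
Constraint 2 (W + V = Z) on D(W)={2,3,4,5} D(V)={2,3,4,5} D(Z)={1,2,4}: W {2,3,4,5}->{2}; V {2,3,4,5}->{2}; Z {1,2,4}->{4}
So after constraint 2: D(W)={2}, size = 1

Answer: 1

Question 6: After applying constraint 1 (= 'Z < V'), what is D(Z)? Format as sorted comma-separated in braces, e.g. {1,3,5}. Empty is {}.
Answer: {1,2,4}

Derivation:
Constraint 1 (Z < V) on D(Z)={1,2,4,5} D(V)={1,2,3,4,5}: Z {1,2,4,5}->{1,2,4}; V {1,2,3,4,5}->{2,3,4,5}
So after constraint 1: D(Z) = {1,2,4}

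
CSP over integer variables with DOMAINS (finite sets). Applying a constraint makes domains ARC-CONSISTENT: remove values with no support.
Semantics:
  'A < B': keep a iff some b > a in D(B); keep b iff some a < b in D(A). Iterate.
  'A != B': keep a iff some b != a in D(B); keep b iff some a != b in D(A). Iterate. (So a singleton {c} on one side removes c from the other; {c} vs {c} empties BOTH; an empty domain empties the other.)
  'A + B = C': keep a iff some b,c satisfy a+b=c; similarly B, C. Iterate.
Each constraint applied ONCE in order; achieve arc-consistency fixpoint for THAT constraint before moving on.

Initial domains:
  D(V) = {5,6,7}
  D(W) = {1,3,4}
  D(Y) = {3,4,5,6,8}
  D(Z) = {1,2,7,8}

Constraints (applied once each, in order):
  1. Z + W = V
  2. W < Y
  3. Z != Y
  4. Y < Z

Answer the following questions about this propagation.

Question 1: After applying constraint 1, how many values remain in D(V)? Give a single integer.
Constraint 1 (Z + W = V) on D(Z)={1,2,7,8} D(W)={1,3,4} D(V)={5,6,7}: Z {1,2,7,8}->{1,2}; W {1,3,4}->{3,4}; V {5,6,7}->{5,6}
So after constraint 1: D(V)={5,6}, size = 2

Answer: 2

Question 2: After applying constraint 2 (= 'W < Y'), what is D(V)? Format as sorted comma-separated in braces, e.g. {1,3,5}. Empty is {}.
Constraint 1 (Z + W = V) on D(Z)={1,2,7,8} D(W)={1,3,4} D(V)={5,6,7}: Z {1,2,7,8}->{1,2}; W {1,3,4}->{3,4}; V {5,6,7}->{5,6}
Constraint 2 (W < Y) on D(W)={3,4} D(Y)={3,4,5,6,8}: Y {3,4,5,6,8}->{4,5,6,8}
So after constraint 2: D(V) = {5,6}

Answer: {5,6}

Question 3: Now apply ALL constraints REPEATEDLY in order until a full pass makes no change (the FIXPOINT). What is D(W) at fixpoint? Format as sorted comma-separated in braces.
pass 0 (initial): D(W)={1,3,4}
pass 1: V {5,6,7}->{5,6}; W {1,3,4}->{3,4}; Y {3,4,5,6,8}->{}; Z {1,2,7,8}->{}
pass 2: V {5,6}->{}; W {3,4}->{}
pass 3: no change
Fixpoint after 3 passes: D(W) = {}

Answer: {}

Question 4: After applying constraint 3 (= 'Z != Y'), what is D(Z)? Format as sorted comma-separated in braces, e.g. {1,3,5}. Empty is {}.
Constraint 1 (Z + W = V) on D(Z)={1,2,7,8} D(W)={1,3,4} D(V)={5,6,7}: Z {1,2,7,8}->{1,2}; W {1,3,4}->{3,4}; V {5,6,7}->{5,6}
Constraint 2 (W < Y) on D(W)={3,4} D(Y)={3,4,5,6,8}: Y {3,4,5,6,8}->{4,5,6,8}
Constraint 3 (Z != Y) on D(Z)={1,2} D(Y)={4,5,6,8}: no change
So after constraint 3: D(Z) = {1,2}

Answer: {1,2}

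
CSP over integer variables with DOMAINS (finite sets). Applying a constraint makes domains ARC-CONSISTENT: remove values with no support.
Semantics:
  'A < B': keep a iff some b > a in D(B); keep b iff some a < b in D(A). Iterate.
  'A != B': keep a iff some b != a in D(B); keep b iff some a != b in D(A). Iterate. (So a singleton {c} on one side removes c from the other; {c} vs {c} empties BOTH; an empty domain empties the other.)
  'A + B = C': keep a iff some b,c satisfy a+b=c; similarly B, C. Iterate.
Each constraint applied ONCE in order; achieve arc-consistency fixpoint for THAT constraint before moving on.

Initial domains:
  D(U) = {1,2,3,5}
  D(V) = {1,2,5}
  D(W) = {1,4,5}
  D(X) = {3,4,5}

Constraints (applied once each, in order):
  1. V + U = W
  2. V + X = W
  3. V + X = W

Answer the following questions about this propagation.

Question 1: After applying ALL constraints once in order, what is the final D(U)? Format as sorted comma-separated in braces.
Constraint 1 (V + U = W) on D(V)={1,2,5} D(U)={1,2,3,5} D(W)={1,4,5}: V {1,2,5}->{1,2}; U {1,2,3,5}->{2,3}; W {1,4,5}->{4,5}
Constraint 2 (V + X = W) on D(V)={1,2} D(X)={3,4,5} D(W)={4,5}: X {3,4,5}->{3,4}
Constraint 3 (V + X = W) on D(V)={1,2} D(X)={3,4} D(W)={4,5}: no change
So after all 3 constraints: D(U) = {2,3}

Answer: {2,3}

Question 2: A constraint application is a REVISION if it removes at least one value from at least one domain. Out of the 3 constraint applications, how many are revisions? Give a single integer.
Answer: 2

Derivation:
Constraint 1 (V + U = W) on D(V)={1,2,5} D(U)={1,2,3,5} D(W)={1,4,5}: V {1,2,5}->{1,2}; U {1,2,3,5}->{2,3}; W {1,4,5}->{4,5} => REVISION
Constraint 2 (V + X = W) on D(V)={1,2} D(X)={3,4,5} D(W)={4,5}: X {3,4,5}->{3,4} => REVISION
Constraint 3 (V + X = W) on D(V)={1,2} D(X)={3,4} D(W)={4,5}: no change => not a revision
Total revisions = 2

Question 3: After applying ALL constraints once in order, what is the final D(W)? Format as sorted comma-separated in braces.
Constraint 1 (V + U = W) on D(V)={1,2,5} D(U)={1,2,3,5} D(W)={1,4,5}: V {1,2,5}->{1,2}; U {1,2,3,5}->{2,3}; W {1,4,5}->{4,5}
Constraint 2 (V + X = W) on D(V)={1,2} D(X)={3,4,5} D(W)={4,5}: X {3,4,5}->{3,4}
Constraint 3 (V + X = W) on D(V)={1,2} D(X)={3,4} D(W)={4,5}: no change
So after all 3 constraints: D(W) = {4,5}

Answer: {4,5}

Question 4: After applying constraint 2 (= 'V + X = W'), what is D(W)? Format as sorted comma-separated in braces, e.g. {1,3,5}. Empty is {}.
Constraint 1 (V + U = W) on D(V)={1,2,5} D(U)={1,2,3,5} D(W)={1,4,5}: V {1,2,5}->{1,2}; U {1,2,3,5}->{2,3}; W {1,4,5}->{4,5}
Constraint 2 (V + X = W) on D(V)={1,2} D(X)={3,4,5} D(W)={4,5}: X {3,4,5}->{3,4}
So after constraint 2: D(W) = {4,5}

Answer: {4,5}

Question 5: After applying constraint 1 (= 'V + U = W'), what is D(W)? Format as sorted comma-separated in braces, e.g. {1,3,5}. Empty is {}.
Constraint 1 (V + U = W) on D(V)={1,2,5} D(U)={1,2,3,5} D(W)={1,4,5}: V {1,2,5}->{1,2}; U {1,2,3,5}->{2,3}; W {1,4,5}->{4,5}
So after constraint 1: D(W) = {4,5}

Answer: {4,5}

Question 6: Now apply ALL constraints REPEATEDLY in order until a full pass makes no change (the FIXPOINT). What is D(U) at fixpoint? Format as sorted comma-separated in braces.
pass 0 (initial): D(U)={1,2,3,5}
pass 1: U {1,2,3,5}->{2,3}; V {1,2,5}->{1,2}; W {1,4,5}->{4,5}; X {3,4,5}->{3,4}
pass 2: no change
Fixpoint after 2 passes: D(U) = {2,3}

Answer: {2,3}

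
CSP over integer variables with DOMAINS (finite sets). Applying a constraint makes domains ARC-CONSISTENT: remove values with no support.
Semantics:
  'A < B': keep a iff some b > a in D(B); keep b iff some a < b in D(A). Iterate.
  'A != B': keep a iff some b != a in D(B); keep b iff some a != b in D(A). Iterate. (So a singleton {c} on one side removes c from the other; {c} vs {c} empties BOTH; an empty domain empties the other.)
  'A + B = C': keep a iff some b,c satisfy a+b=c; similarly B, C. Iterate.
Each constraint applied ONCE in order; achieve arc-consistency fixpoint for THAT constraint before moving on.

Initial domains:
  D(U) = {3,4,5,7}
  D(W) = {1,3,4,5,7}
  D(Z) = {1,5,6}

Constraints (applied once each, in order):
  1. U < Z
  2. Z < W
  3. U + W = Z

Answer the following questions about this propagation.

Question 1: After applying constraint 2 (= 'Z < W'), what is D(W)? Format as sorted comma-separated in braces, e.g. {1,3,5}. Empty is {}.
Constraint 1 (U < Z) on D(U)={3,4,5,7} D(Z)={1,5,6}: U {3,4,5,7}->{3,4,5}; Z {1,5,6}->{5,6}
Constraint 2 (Z < W) on D(Z)={5,6} D(W)={1,3,4,5,7}: W {1,3,4,5,7}->{7}
So after constraint 2: D(W) = {7}

Answer: {7}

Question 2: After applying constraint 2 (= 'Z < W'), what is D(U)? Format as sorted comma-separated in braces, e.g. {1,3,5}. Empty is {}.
Answer: {3,4,5}

Derivation:
Constraint 1 (U < Z) on D(U)={3,4,5,7} D(Z)={1,5,6}: U {3,4,5,7}->{3,4,5}; Z {1,5,6}->{5,6}
Constraint 2 (Z < W) on D(Z)={5,6} D(W)={1,3,4,5,7}: W {1,3,4,5,7}->{7}
So after constraint 2: D(U) = {3,4,5}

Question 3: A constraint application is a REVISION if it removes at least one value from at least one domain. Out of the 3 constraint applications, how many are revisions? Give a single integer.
Constraint 1 (U < Z) on D(U)={3,4,5,7} D(Z)={1,5,6}: U {3,4,5,7}->{3,4,5}; Z {1,5,6}->{5,6} => REVISION
Constraint 2 (Z < W) on D(Z)={5,6} D(W)={1,3,4,5,7}: W {1,3,4,5,7}->{7} => REVISION
Constraint 3 (U + W = Z) on D(U)={3,4,5} D(W)={7} D(Z)={5,6}: U {3,4,5}->{}; W {7}->{}; Z {5,6}->{} => REVISION
Total revisions = 3

Answer: 3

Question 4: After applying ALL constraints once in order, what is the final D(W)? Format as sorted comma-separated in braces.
Constraint 1 (U < Z) on D(U)={3,4,5,7} D(Z)={1,5,6}: U {3,4,5,7}->{3,4,5}; Z {1,5,6}->{5,6}
Constraint 2 (Z < W) on D(Z)={5,6} D(W)={1,3,4,5,7}: W {1,3,4,5,7}->{7}
Constraint 3 (U + W = Z) on D(U)={3,4,5} D(W)={7} D(Z)={5,6}: U {3,4,5}->{}; W {7}->{}; Z {5,6}->{}
So after all 3 constraints: D(W) = {}

Answer: {}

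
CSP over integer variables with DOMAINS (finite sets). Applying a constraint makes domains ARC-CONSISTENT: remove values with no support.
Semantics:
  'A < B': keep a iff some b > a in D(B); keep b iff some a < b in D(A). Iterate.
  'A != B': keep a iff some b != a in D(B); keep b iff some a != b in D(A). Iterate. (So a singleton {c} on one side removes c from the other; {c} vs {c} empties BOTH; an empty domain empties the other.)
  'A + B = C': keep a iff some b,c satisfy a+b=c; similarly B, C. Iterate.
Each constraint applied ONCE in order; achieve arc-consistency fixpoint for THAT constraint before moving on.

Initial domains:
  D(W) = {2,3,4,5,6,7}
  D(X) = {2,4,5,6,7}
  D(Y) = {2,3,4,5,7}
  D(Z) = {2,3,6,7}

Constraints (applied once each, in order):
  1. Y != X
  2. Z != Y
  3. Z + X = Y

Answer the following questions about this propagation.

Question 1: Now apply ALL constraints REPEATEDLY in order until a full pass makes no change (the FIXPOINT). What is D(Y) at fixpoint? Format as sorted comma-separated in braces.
pass 0 (initial): D(Y)={2,3,4,5,7}
pass 1: X {2,4,5,6,7}->{2,4,5}; Y {2,3,4,5,7}->{4,5,7}; Z {2,3,6,7}->{2,3}
pass 2: no change
Fixpoint after 2 passes: D(Y) = {4,5,7}

Answer: {4,5,7}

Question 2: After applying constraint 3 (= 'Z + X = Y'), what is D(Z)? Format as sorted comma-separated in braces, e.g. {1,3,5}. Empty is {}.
Constraint 1 (Y != X) on D(Y)={2,3,4,5,7} D(X)={2,4,5,6,7}: no change
Constraint 2 (Z != Y) on D(Z)={2,3,6,7} D(Y)={2,3,4,5,7}: no change
Constraint 3 (Z + X = Y) on D(Z)={2,3,6,7} D(X)={2,4,5,6,7} D(Y)={2,3,4,5,7}: Z {2,3,6,7}->{2,3}; X {2,4,5,6,7}->{2,4,5}; Y {2,3,4,5,7}->{4,5,7}
So after constraint 3: D(Z) = {2,3}

Answer: {2,3}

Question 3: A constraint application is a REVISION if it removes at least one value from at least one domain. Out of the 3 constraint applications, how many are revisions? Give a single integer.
Constraint 1 (Y != X) on D(Y)={2,3,4,5,7} D(X)={2,4,5,6,7}: no change => not a revision
Constraint 2 (Z != Y) on D(Z)={2,3,6,7} D(Y)={2,3,4,5,7}: no change => not a revision
Constraint 3 (Z + X = Y) on D(Z)={2,3,6,7} D(X)={2,4,5,6,7} D(Y)={2,3,4,5,7}: Z {2,3,6,7}->{2,3}; X {2,4,5,6,7}->{2,4,5}; Y {2,3,4,5,7}->{4,5,7} => REVISION
Total revisions = 1

Answer: 1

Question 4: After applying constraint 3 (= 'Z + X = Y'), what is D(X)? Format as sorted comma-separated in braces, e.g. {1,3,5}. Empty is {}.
Answer: {2,4,5}

Derivation:
Constraint 1 (Y != X) on D(Y)={2,3,4,5,7} D(X)={2,4,5,6,7}: no change
Constraint 2 (Z != Y) on D(Z)={2,3,6,7} D(Y)={2,3,4,5,7}: no change
Constraint 3 (Z + X = Y) on D(Z)={2,3,6,7} D(X)={2,4,5,6,7} D(Y)={2,3,4,5,7}: Z {2,3,6,7}->{2,3}; X {2,4,5,6,7}->{2,4,5}; Y {2,3,4,5,7}->{4,5,7}
So after constraint 3: D(X) = {2,4,5}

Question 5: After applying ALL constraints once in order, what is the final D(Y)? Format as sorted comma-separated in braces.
Constraint 1 (Y != X) on D(Y)={2,3,4,5,7} D(X)={2,4,5,6,7}: no change
Constraint 2 (Z != Y) on D(Z)={2,3,6,7} D(Y)={2,3,4,5,7}: no change
Constraint 3 (Z + X = Y) on D(Z)={2,3,6,7} D(X)={2,4,5,6,7} D(Y)={2,3,4,5,7}: Z {2,3,6,7}->{2,3}; X {2,4,5,6,7}->{2,4,5}; Y {2,3,4,5,7}->{4,5,7}
So after all 3 constraints: D(Y) = {4,5,7}

Answer: {4,5,7}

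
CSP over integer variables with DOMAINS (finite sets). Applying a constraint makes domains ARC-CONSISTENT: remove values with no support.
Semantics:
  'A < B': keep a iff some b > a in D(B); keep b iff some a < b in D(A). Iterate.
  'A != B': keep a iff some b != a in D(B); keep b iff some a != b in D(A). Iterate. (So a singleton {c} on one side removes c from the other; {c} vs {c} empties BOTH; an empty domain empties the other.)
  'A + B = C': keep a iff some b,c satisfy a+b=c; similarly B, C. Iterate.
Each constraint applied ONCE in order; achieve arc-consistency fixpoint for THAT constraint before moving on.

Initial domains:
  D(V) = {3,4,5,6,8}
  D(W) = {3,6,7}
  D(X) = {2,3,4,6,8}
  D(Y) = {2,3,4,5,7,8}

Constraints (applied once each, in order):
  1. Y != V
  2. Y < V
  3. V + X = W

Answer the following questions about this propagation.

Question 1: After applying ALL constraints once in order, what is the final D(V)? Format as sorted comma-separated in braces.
Answer: {3,4,5}

Derivation:
Constraint 1 (Y != V) on D(Y)={2,3,4,5,7,8} D(V)={3,4,5,6,8}: no change
Constraint 2 (Y < V) on D(Y)={2,3,4,5,7,8} D(V)={3,4,5,6,8}: Y {2,3,4,5,7,8}->{2,3,4,5,7}
Constraint 3 (V + X = W) on D(V)={3,4,5,6,8} D(X)={2,3,4,6,8} D(W)={3,6,7}: V {3,4,5,6,8}->{3,4,5}; X {2,3,4,6,8}->{2,3,4}; W {3,6,7}->{6,7}
So after all 3 constraints: D(V) = {3,4,5}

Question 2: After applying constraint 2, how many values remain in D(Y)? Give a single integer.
Constraint 1 (Y != V) on D(Y)={2,3,4,5,7,8} D(V)={3,4,5,6,8}: no change
Constraint 2 (Y < V) on D(Y)={2,3,4,5,7,8} D(V)={3,4,5,6,8}: Y {2,3,4,5,7,8}->{2,3,4,5,7}
So after constraint 2: D(Y)={2,3,4,5,7}, size = 5

Answer: 5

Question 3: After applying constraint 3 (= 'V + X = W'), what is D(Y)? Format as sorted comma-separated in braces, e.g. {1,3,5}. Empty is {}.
Constraint 1 (Y != V) on D(Y)={2,3,4,5,7,8} D(V)={3,4,5,6,8}: no change
Constraint 2 (Y < V) on D(Y)={2,3,4,5,7,8} D(V)={3,4,5,6,8}: Y {2,3,4,5,7,8}->{2,3,4,5,7}
Constraint 3 (V + X = W) on D(V)={3,4,5,6,8} D(X)={2,3,4,6,8} D(W)={3,6,7}: V {3,4,5,6,8}->{3,4,5}; X {2,3,4,6,8}->{2,3,4}; W {3,6,7}->{6,7}
So after constraint 3: D(Y) = {2,3,4,5,7}

Answer: {2,3,4,5,7}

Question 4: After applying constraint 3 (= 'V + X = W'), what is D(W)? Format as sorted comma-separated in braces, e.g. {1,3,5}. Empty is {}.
Answer: {6,7}

Derivation:
Constraint 1 (Y != V) on D(Y)={2,3,4,5,7,8} D(V)={3,4,5,6,8}: no change
Constraint 2 (Y < V) on D(Y)={2,3,4,5,7,8} D(V)={3,4,5,6,8}: Y {2,3,4,5,7,8}->{2,3,4,5,7}
Constraint 3 (V + X = W) on D(V)={3,4,5,6,8} D(X)={2,3,4,6,8} D(W)={3,6,7}: V {3,4,5,6,8}->{3,4,5}; X {2,3,4,6,8}->{2,3,4}; W {3,6,7}->{6,7}
So after constraint 3: D(W) = {6,7}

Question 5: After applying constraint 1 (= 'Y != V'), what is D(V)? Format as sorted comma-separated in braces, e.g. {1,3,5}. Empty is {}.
Answer: {3,4,5,6,8}

Derivation:
Constraint 1 (Y != V) on D(Y)={2,3,4,5,7,8} D(V)={3,4,5,6,8}: no change
So after constraint 1: D(V) = {3,4,5,6,8}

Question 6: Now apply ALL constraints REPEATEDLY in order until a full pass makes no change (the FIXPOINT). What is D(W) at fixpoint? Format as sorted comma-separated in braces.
Answer: {6,7}

Derivation:
pass 0 (initial): D(W)={3,6,7}
pass 1: V {3,4,5,6,8}->{3,4,5}; W {3,6,7}->{6,7}; X {2,3,4,6,8}->{2,3,4}; Y {2,3,4,5,7,8}->{2,3,4,5,7}
pass 2: Y {2,3,4,5,7}->{2,3,4}
pass 3: no change
Fixpoint after 3 passes: D(W) = {6,7}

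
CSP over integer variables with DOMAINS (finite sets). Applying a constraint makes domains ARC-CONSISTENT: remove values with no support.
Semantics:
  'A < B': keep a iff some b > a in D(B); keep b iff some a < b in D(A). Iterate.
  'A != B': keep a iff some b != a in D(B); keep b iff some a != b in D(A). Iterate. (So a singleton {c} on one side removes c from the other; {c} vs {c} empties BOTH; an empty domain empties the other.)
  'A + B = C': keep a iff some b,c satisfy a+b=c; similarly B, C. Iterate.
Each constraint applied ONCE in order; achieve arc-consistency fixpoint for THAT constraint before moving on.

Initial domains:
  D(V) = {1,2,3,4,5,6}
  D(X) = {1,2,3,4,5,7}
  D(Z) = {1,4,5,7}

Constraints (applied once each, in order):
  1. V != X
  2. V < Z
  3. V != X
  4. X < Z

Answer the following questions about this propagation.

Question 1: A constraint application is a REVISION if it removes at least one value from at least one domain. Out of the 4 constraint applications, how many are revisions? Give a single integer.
Answer: 2

Derivation:
Constraint 1 (V != X) on D(V)={1,2,3,4,5,6} D(X)={1,2,3,4,5,7}: no change => not a revision
Constraint 2 (V < Z) on D(V)={1,2,3,4,5,6} D(Z)={1,4,5,7}: Z {1,4,5,7}->{4,5,7} => REVISION
Constraint 3 (V != X) on D(V)={1,2,3,4,5,6} D(X)={1,2,3,4,5,7}: no change => not a revision
Constraint 4 (X < Z) on D(X)={1,2,3,4,5,7} D(Z)={4,5,7}: X {1,2,3,4,5,7}->{1,2,3,4,5} => REVISION
Total revisions = 2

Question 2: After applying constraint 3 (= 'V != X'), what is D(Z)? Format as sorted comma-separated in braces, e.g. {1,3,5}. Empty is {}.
Constraint 1 (V != X) on D(V)={1,2,3,4,5,6} D(X)={1,2,3,4,5,7}: no change
Constraint 2 (V < Z) on D(V)={1,2,3,4,5,6} D(Z)={1,4,5,7}: Z {1,4,5,7}->{4,5,7}
Constraint 3 (V != X) on D(V)={1,2,3,4,5,6} D(X)={1,2,3,4,5,7}: no change
So after constraint 3: D(Z) = {4,5,7}

Answer: {4,5,7}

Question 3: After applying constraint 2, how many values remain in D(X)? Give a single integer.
Constraint 1 (V != X) on D(V)={1,2,3,4,5,6} D(X)={1,2,3,4,5,7}: no change
Constraint 2 (V < Z) on D(V)={1,2,3,4,5,6} D(Z)={1,4,5,7}: Z {1,4,5,7}->{4,5,7}
So after constraint 2: D(X)={1,2,3,4,5,7}, size = 6

Answer: 6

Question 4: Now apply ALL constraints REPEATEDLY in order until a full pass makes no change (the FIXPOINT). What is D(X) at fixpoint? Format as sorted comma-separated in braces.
pass 0 (initial): D(X)={1,2,3,4,5,7}
pass 1: X {1,2,3,4,5,7}->{1,2,3,4,5}; Z {1,4,5,7}->{4,5,7}
pass 2: no change
Fixpoint after 2 passes: D(X) = {1,2,3,4,5}

Answer: {1,2,3,4,5}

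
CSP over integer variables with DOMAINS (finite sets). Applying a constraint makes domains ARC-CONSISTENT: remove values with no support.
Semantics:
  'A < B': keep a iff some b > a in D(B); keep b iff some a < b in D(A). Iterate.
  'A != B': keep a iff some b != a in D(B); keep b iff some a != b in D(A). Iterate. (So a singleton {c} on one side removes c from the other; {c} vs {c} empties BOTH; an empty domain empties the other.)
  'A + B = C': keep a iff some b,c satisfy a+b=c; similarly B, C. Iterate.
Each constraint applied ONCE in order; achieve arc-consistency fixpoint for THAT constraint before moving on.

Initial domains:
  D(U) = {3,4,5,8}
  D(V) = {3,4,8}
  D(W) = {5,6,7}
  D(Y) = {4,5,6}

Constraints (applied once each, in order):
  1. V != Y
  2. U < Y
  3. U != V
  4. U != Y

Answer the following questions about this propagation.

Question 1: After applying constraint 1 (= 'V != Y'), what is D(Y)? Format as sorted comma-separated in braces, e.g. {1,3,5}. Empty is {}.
Constraint 1 (V != Y) on D(V)={3,4,8} D(Y)={4,5,6}: no change
So after constraint 1: D(Y) = {4,5,6}

Answer: {4,5,6}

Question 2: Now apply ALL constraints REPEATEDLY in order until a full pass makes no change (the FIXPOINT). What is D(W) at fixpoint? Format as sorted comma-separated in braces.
pass 0 (initial): D(W)={5,6,7}
pass 1: U {3,4,5,8}->{3,4,5}
pass 2: no change
Fixpoint after 2 passes: D(W) = {5,6,7}

Answer: {5,6,7}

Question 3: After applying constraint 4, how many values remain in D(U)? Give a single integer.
Constraint 1 (V != Y) on D(V)={3,4,8} D(Y)={4,5,6}: no change
Constraint 2 (U < Y) on D(U)={3,4,5,8} D(Y)={4,5,6}: U {3,4,5,8}->{3,4,5}
Constraint 3 (U != V) on D(U)={3,4,5} D(V)={3,4,8}: no change
Constraint 4 (U != Y) on D(U)={3,4,5} D(Y)={4,5,6}: no change
So after constraint 4: D(U)={3,4,5}, size = 3

Answer: 3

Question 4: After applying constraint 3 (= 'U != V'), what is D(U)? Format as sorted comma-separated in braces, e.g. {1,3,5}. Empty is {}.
Constraint 1 (V != Y) on D(V)={3,4,8} D(Y)={4,5,6}: no change
Constraint 2 (U < Y) on D(U)={3,4,5,8} D(Y)={4,5,6}: U {3,4,5,8}->{3,4,5}
Constraint 3 (U != V) on D(U)={3,4,5} D(V)={3,4,8}: no change
So after constraint 3: D(U) = {3,4,5}

Answer: {3,4,5}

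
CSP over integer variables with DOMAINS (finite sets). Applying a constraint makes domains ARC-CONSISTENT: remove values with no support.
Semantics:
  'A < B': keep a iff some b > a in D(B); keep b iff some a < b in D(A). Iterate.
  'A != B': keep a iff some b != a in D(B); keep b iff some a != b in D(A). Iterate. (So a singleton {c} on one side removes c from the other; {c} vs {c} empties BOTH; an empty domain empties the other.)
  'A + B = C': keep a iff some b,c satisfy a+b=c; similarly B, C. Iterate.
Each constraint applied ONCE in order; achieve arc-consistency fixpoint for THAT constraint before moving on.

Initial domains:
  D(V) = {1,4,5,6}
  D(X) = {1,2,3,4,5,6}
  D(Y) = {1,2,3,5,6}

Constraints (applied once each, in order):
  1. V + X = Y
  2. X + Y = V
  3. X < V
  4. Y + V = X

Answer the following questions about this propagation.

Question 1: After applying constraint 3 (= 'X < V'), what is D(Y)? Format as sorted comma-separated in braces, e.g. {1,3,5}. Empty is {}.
Constraint 1 (V + X = Y) on D(V)={1,4,5,6} D(X)={1,2,3,4,5,6} D(Y)={1,2,3,5,6}: V {1,4,5,6}->{1,4,5}; X {1,2,3,4,5,6}->{1,2,4,5}; Y {1,2,3,5,6}->{2,3,5,6}
Constraint 2 (X + Y = V) on D(X)={1,2,4,5} D(Y)={2,3,5,6} D(V)={1,4,5}: X {1,2,4,5}->{1,2}; Y {2,3,5,6}->{2,3}; V {1,4,5}->{4,5}
Constraint 3 (X < V) on D(X)={1,2} D(V)={4,5}: no change
So after constraint 3: D(Y) = {2,3}

Answer: {2,3}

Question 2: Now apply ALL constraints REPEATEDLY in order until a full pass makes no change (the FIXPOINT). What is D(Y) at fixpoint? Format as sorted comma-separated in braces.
Answer: {}

Derivation:
pass 0 (initial): D(Y)={1,2,3,5,6}
pass 1: V {1,4,5,6}->{}; X {1,2,3,4,5,6}->{}; Y {1,2,3,5,6}->{}
pass 2: no change
Fixpoint after 2 passes: D(Y) = {}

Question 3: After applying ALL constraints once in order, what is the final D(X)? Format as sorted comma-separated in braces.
Answer: {}

Derivation:
Constraint 1 (V + X = Y) on D(V)={1,4,5,6} D(X)={1,2,3,4,5,6} D(Y)={1,2,3,5,6}: V {1,4,5,6}->{1,4,5}; X {1,2,3,4,5,6}->{1,2,4,5}; Y {1,2,3,5,6}->{2,3,5,6}
Constraint 2 (X + Y = V) on D(X)={1,2,4,5} D(Y)={2,3,5,6} D(V)={1,4,5}: X {1,2,4,5}->{1,2}; Y {2,3,5,6}->{2,3}; V {1,4,5}->{4,5}
Constraint 3 (X < V) on D(X)={1,2} D(V)={4,5}: no change
Constraint 4 (Y + V = X) on D(Y)={2,3} D(V)={4,5} D(X)={1,2}: Y {2,3}->{}; V {4,5}->{}; X {1,2}->{}
So after all 4 constraints: D(X) = {}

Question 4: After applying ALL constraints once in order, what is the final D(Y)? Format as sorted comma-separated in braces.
Constraint 1 (V + X = Y) on D(V)={1,4,5,6} D(X)={1,2,3,4,5,6} D(Y)={1,2,3,5,6}: V {1,4,5,6}->{1,4,5}; X {1,2,3,4,5,6}->{1,2,4,5}; Y {1,2,3,5,6}->{2,3,5,6}
Constraint 2 (X + Y = V) on D(X)={1,2,4,5} D(Y)={2,3,5,6} D(V)={1,4,5}: X {1,2,4,5}->{1,2}; Y {2,3,5,6}->{2,3}; V {1,4,5}->{4,5}
Constraint 3 (X < V) on D(X)={1,2} D(V)={4,5}: no change
Constraint 4 (Y + V = X) on D(Y)={2,3} D(V)={4,5} D(X)={1,2}: Y {2,3}->{}; V {4,5}->{}; X {1,2}->{}
So after all 4 constraints: D(Y) = {}

Answer: {}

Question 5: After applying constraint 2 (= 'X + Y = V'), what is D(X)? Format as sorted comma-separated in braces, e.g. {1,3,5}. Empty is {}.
Constraint 1 (V + X = Y) on D(V)={1,4,5,6} D(X)={1,2,3,4,5,6} D(Y)={1,2,3,5,6}: V {1,4,5,6}->{1,4,5}; X {1,2,3,4,5,6}->{1,2,4,5}; Y {1,2,3,5,6}->{2,3,5,6}
Constraint 2 (X + Y = V) on D(X)={1,2,4,5} D(Y)={2,3,5,6} D(V)={1,4,5}: X {1,2,4,5}->{1,2}; Y {2,3,5,6}->{2,3}; V {1,4,5}->{4,5}
So after constraint 2: D(X) = {1,2}

Answer: {1,2}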